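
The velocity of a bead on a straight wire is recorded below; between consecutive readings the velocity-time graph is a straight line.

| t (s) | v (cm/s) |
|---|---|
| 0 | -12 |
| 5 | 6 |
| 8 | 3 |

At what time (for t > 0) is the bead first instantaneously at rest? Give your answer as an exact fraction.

v changes sign on 0–5 s (from -12 to 6); the graph is linear there, so v = 0 at t = 0 + (12)·(5 − 0)/(6 − -12) = 10/3 s.

t = 10/3 s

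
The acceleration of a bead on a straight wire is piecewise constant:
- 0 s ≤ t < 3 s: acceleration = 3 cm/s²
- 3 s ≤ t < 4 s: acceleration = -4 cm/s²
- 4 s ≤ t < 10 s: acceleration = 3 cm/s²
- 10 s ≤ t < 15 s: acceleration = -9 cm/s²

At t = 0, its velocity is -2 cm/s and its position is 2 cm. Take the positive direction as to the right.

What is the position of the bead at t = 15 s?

On each constant-a segment, Δv = aΔt and Δx = v₀Δt + ½aΔt²; chain segment to segment.
0–3 s: v starts -2 cm/s; Δx = -2·3 + ½·3·3² = 7.5 cm; v ends 7 cm/s.
3–4 s: v starts 7 cm/s; Δx = 7·1 + ½·-4·1² = 5 cm; v ends 3 cm/s.
4–10 s: v starts 3 cm/s; Δx = 3·6 + ½·3·6² = 72 cm; v ends 21 cm/s.
10–15 s: v starts 21 cm/s; Δx = 21·5 + ½·-9·5² = -7.5 cm; v ends -24 cm/s.
x(15) = 2 + Σ Δx = 79 cm.

79 cm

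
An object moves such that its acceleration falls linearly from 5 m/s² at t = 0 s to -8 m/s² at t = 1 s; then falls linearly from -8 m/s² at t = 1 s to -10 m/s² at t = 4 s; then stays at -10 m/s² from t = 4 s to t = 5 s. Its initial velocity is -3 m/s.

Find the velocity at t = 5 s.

Δv equals the area under the a-t graph; then v = v₀ + Δv.
0–1 s: ½(5 + -8)(1) = -1.5 m/s
1–4 s: ½(-8 + -10)(3) = -27 m/s
4–5 s: -10 × 1 = -10 m/s
Δv = -38.5 m/s, so v(5) = -3 + (-38.5) = -41.5 m/s.

-41.5 m/s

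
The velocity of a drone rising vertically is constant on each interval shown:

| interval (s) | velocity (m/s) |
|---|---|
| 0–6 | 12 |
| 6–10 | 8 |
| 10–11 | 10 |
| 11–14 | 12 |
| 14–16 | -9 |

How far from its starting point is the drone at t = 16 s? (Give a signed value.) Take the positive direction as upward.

132 m

Net displacement equals the area under the velocity-time graph (areas below the axis count negative).
0–6 s: 12 × 6 = 72 m
6–10 s: 8 × 4 = 32 m
10–11 s: 10 × 1 = 10 m
11–14 s: 12 × 3 = 36 m
14–16 s: -9 × 2 = -18 m
Net displacement = 132 m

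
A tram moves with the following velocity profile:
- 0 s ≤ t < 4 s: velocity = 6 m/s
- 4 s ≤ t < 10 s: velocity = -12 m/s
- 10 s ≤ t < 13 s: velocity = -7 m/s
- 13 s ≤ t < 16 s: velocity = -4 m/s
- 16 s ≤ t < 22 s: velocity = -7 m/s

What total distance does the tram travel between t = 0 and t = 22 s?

Distance (not displacement) is the total path length: add the absolute areas under v-t.
0–4 s: |6| × 4 = 24 m
4–10 s: |-12| × 6 = 72 m
10–13 s: |-7| × 3 = 21 m
13–16 s: |-4| × 3 = 12 m
16–22 s: |-7| × 6 = 42 m
Total distance = 171 m

171 m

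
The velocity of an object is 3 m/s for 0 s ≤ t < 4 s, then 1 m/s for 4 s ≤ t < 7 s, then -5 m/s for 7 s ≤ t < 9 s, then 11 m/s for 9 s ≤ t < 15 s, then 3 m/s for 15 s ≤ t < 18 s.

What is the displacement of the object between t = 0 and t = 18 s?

80 m

Net displacement equals the area under the velocity-time graph (areas below the axis count negative).
0–4 s: 3 × 4 = 12 m
4–7 s: 1 × 3 = 3 m
7–9 s: -5 × 2 = -10 m
9–15 s: 11 × 6 = 66 m
15–18 s: 3 × 3 = 9 m
Net displacement = 80 m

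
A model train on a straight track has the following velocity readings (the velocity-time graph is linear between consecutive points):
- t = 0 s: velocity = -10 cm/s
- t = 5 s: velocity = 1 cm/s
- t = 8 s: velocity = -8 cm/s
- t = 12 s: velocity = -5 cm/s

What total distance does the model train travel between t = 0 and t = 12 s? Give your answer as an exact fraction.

Distance (not displacement) is the total path length: add the absolute areas under v-t.
0–5 s: v = 0 at t = 50/11 s; triangle areas 250/11 + 5/22 = 505/22 cm
5–8 s: v = 0 at t = 16/3 s; triangle areas 1/6 + 32/3 = 65/6 cm
8–12 s: |½(-8 + -5)(4)| = 26 cm
Total distance = 1973/33 cm

1973/33 cm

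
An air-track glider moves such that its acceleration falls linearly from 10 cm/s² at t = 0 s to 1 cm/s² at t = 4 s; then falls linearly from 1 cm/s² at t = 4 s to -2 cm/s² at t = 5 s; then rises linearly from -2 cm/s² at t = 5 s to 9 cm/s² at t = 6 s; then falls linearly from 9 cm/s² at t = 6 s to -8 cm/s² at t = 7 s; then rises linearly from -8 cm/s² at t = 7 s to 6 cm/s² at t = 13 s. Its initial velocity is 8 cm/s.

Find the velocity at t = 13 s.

27.5 cm/s

Δv equals the area under the a-t graph; then v = v₀ + Δv.
0–4 s: ½(10 + 1)(4) = 22 cm/s
4–5 s: ½(1 + -2)(1) = -0.5 cm/s
5–6 s: ½(-2 + 9)(1) = 3.5 cm/s
6–7 s: ½(9 + -8)(1) = 0.5 cm/s
7–13 s: ½(-8 + 6)(6) = -6 cm/s
Δv = 19.5 cm/s, so v(13) = 8 + (19.5) = 27.5 cm/s.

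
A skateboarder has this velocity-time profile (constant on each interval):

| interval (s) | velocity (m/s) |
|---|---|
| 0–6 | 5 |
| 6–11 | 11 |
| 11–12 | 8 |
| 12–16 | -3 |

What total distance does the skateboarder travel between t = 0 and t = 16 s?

105 m

Distance (not displacement) is the total path length: add the absolute areas under v-t.
0–6 s: |5| × 6 = 30 m
6–11 s: |11| × 5 = 55 m
11–12 s: |8| × 1 = 8 m
12–16 s: |-3| × 4 = 12 m
Total distance = 105 m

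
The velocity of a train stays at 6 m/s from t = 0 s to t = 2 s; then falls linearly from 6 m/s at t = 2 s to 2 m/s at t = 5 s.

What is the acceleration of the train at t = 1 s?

0 m/s²

Acceleration is the slope of the v-t graph on 0–2 s: (6 − 6)/(2 − 0) = 0 m/s².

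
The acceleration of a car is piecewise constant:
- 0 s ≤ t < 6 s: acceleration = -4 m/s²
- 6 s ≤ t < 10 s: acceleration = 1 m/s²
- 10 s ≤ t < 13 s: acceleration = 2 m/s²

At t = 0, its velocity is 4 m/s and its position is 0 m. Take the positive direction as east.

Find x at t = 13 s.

On each constant-a segment, Δv = aΔt and Δx = v₀Δt + ½aΔt²; chain segment to segment.
0–6 s: v starts 4 m/s; Δx = 4·6 + ½·-4·6² = -48 m; v ends -20 m/s.
6–10 s: v starts -20 m/s; Δx = -20·4 + ½·1·4² = -72 m; v ends -16 m/s.
10–13 s: v starts -16 m/s; Δx = -16·3 + ½·2·3² = -39 m; v ends -10 m/s.
x(13) = 0 + Σ Δx = -159 m.

-159 m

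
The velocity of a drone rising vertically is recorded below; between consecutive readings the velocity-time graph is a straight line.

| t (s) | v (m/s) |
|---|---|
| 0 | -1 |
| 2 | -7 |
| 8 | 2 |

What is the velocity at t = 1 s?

On 0–2 s the graph is linear from -1 to -7 m/s: v(1) = -1 + (-7 − -1)·(1 − 0)/(2 − 0) = -4 m/s.

-4 m/s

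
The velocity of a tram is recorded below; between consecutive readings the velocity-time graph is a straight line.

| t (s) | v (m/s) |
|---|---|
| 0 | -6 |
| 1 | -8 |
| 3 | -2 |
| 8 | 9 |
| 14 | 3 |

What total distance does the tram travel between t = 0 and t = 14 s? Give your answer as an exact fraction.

Distance (not displacement) is the total path length: add the absolute areas under v-t.
0–1 s: |½(-6 + -8)(1)| = 7 m
1–3 s: |½(-8 + -2)(2)| = 10 m
3–8 s: v = 0 at t = 43/11 s; triangle areas 10/11 + 405/22 = 425/22 m
8–14 s: |½(9 + 3)(6)| = 36 m
Total distance = 1591/22 m

1591/22 m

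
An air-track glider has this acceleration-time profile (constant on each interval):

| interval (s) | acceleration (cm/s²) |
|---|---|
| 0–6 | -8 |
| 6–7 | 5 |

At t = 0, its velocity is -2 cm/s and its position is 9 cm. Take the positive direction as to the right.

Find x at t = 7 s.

-194.5 cm

On each constant-a segment, Δv = aΔt and Δx = v₀Δt + ½aΔt²; chain segment to segment.
0–6 s: v starts -2 cm/s; Δx = -2·6 + ½·-8·6² = -156 cm; v ends -50 cm/s.
6–7 s: v starts -50 cm/s; Δx = -50·1 + ½·5·1² = -47.5 cm; v ends -45 cm/s.
x(7) = 9 + Σ Δx = -194.5 cm.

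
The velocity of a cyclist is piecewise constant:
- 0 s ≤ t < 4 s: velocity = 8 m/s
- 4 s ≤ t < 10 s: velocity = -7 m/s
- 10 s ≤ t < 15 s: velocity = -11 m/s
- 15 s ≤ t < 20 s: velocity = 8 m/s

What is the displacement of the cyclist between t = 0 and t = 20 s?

-25 m

Displacement is the signed area under the v-t curve.
0–4 s: 8 × 4 = 32 m
4–10 s: -7 × 6 = -42 m
10–15 s: -11 × 5 = -55 m
15–20 s: 8 × 5 = 40 m
Net displacement = -25 m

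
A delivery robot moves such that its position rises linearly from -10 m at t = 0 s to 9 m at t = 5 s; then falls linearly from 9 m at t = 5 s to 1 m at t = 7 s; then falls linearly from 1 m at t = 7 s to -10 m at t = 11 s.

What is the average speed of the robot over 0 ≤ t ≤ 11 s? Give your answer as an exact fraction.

38/11 m/s

Average speed = (total path length)/(elapsed time); on a piecewise-linear x-t graph the path length is Σ|Δx|.
0–5 s: |Δx| = |9 − -10| = 19 m
5–7 s: |Δx| = |1 − 9| = 8 m
7–11 s: |Δx| = |-10 − 1| = 11 m
Total path = 38 m; average speed = 38/11 = 38/11 m/s.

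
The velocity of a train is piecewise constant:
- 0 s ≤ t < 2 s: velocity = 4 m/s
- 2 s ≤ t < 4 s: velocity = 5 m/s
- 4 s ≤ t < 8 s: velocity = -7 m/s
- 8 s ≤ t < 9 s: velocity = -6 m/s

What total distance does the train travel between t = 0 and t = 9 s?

Total distance travelled is ∫|v| dt — sum the magnitudes of each area piece.
0–2 s: |4| × 2 = 8 m
2–4 s: |5| × 2 = 10 m
4–8 s: |-7| × 4 = 28 m
8–9 s: |-6| × 1 = 6 m
Total distance = 52 m

52 m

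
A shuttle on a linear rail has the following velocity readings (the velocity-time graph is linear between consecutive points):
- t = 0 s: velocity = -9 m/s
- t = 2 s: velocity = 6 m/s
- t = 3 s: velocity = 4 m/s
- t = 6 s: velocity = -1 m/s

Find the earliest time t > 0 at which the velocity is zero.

v changes sign on 0–2 s (from -9 to 6); the graph is linear there, so v = 0 at t = 0 + (9)·(2 − 0)/(6 − -9) = 1.2 s.

t = 1.2 s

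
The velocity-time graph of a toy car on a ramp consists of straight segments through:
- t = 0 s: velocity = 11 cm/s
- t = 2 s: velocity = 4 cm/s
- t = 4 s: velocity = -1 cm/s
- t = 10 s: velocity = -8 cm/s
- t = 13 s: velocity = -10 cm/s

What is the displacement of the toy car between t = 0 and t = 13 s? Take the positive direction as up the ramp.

-36 cm

Displacement is the signed area under the v-t curve.
0–2 s: ½(11 + 4)(2) = 15 cm
2–4 s: ½(4 + -1)(2) = 3 cm
4–10 s: ½(-1 + -8)(6) = -27 cm
10–13 s: ½(-8 + -10)(3) = -27 cm
Net displacement = -36 cm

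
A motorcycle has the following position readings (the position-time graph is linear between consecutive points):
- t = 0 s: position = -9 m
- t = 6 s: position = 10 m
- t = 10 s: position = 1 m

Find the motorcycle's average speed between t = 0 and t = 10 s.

Average speed = (total path length)/(elapsed time); on a piecewise-linear x-t graph the path length is Σ|Δx|.
0–6 s: |Δx| = |10 − -9| = 19 m
6–10 s: |Δx| = |1 − 10| = 9 m
Total path = 28 m; average speed = 28/10 = 2.8 m/s.

2.8 m/s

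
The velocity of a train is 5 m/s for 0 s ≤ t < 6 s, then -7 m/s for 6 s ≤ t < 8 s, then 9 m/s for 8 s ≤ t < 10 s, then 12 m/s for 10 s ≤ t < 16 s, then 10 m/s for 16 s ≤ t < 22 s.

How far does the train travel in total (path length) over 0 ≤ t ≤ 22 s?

Total distance travelled is ∫|v| dt — sum the magnitudes of each area piece.
0–6 s: |5| × 6 = 30 m
6–8 s: |-7| × 2 = 14 m
8–10 s: |9| × 2 = 18 m
10–16 s: |12| × 6 = 72 m
16–22 s: |10| × 6 = 60 m
Total distance = 194 m

194 m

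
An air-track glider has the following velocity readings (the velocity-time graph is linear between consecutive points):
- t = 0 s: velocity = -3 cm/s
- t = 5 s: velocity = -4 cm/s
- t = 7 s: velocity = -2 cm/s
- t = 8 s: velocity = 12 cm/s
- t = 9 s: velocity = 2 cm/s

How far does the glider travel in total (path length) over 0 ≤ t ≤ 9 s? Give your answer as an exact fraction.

501/14 cm

Distance (not displacement) is the total path length: add the absolute areas under v-t.
0–5 s: |½(-3 + -4)(5)| = 17.5 cm
5–7 s: |½(-4 + -2)(2)| = 6 cm
7–8 s: v = 0 at t = 50/7 s; triangle areas 1/7 + 36/7 = 37/7 cm
8–9 s: |½(12 + 2)(1)| = 7 cm
Total distance = 501/14 cm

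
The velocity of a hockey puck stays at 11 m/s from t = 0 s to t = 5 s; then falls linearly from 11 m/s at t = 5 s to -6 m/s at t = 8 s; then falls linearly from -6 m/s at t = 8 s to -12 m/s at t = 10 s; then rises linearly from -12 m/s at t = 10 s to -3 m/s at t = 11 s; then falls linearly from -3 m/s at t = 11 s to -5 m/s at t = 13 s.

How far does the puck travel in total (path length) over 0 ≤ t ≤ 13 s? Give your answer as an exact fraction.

1740/17 m

Total distance travelled is ∫|v| dt — sum the magnitudes of each area piece.
0–5 s: |11| × 5 = 55 m
5–8 s: v = 0 at t = 118/17 s; triangle areas 363/34 + 54/17 = 471/34 m
8–10 s: |½(-6 + -12)(2)| = 18 m
10–11 s: |½(-12 + -3)(1)| = 7.5 m
11–13 s: |½(-3 + -5)(2)| = 8 m
Total distance = 1740/17 m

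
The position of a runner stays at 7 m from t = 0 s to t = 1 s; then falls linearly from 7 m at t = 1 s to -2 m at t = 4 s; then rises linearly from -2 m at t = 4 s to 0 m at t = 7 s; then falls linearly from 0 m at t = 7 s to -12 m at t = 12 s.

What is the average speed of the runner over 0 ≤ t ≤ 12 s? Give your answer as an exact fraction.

23/12 m/s

Average speed = (total path length)/(elapsed time); on a piecewise-linear x-t graph the path length is Σ|Δx|.
0–1 s: |Δx| = |7 − 7| = 0 m
1–4 s: |Δx| = |-2 − 7| = 9 m
4–7 s: |Δx| = |0 − -2| = 2 m
7–12 s: |Δx| = |-12 − 0| = 12 m
Total path = 23 m; average speed = 23/12 = 23/12 m/s.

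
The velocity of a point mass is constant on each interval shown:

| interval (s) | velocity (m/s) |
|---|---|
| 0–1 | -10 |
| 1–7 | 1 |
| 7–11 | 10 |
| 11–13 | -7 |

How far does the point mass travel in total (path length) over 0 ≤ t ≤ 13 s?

Distance (not displacement) is the total path length: add the absolute areas under v-t.
0–1 s: |-10| × 1 = 10 m
1–7 s: |1| × 6 = 6 m
7–11 s: |10| × 4 = 40 m
11–13 s: |-7| × 2 = 14 m
Total distance = 70 m

70 m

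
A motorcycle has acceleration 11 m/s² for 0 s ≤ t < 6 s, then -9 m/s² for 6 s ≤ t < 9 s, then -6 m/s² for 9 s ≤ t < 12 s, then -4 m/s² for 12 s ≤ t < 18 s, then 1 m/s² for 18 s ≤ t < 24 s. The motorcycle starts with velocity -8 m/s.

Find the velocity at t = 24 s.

Δv equals the area under the a-t graph; then v = v₀ + Δv.
0–6 s: 11 × 6 = 66 m/s
6–9 s: -9 × 3 = -27 m/s
9–12 s: -6 × 3 = -18 m/s
12–18 s: -4 × 6 = -24 m/s
18–24 s: 1 × 6 = 6 m/s
Δv = 3 m/s, so v(24) = -8 + (3) = -5 m/s.

-5 m/s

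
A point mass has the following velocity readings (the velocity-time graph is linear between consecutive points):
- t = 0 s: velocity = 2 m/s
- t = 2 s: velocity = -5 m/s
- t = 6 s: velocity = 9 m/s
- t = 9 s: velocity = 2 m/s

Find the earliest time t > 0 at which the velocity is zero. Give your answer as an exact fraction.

t = 4/7 s

v changes sign on 0–2 s (from 2 to -5); the graph is linear there, so v = 0 at t = 0 + (-2)·(2 − 0)/(-5 − 2) = 4/7 s.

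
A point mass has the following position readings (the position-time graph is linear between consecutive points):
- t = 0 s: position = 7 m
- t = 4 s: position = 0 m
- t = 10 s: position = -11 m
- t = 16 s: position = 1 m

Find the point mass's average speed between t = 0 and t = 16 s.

Average speed = (total path length)/(elapsed time); on a piecewise-linear x-t graph the path length is Σ|Δx|.
0–4 s: |Δx| = |0 − 7| = 7 m
4–10 s: |Δx| = |-11 − 0| = 11 m
10–16 s: |Δx| = |1 − -11| = 12 m
Total path = 30 m; average speed = 30/16 = 1.875 m/s.

1.875 m/s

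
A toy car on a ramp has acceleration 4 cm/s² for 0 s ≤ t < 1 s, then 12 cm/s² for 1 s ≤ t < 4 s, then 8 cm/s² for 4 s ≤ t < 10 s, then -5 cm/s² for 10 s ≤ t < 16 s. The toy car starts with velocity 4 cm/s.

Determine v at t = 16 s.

62 cm/s

Δv equals the area under the a-t graph; then v = v₀ + Δv.
0–1 s: 4 × 1 = 4 cm/s
1–4 s: 12 × 3 = 36 cm/s
4–10 s: 8 × 6 = 48 cm/s
10–16 s: -5 × 6 = -30 cm/s
Δv = 58 cm/s, so v(16) = 4 + (58) = 62 cm/s.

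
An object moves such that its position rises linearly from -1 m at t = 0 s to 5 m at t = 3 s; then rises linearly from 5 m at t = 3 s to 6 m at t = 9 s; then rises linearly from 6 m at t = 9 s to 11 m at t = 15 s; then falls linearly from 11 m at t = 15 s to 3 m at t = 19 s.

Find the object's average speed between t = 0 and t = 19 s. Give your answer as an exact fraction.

20/19 m/s

Average speed = (total path length)/(elapsed time); on a piecewise-linear x-t graph the path length is Σ|Δx|.
0–3 s: |Δx| = |5 − -1| = 6 m
3–9 s: |Δx| = |6 − 5| = 1 m
9–15 s: |Δx| = |11 − 6| = 5 m
15–19 s: |Δx| = |3 − 11| = 8 m
Total path = 20 m; average speed = 20/19 = 20/19 m/s.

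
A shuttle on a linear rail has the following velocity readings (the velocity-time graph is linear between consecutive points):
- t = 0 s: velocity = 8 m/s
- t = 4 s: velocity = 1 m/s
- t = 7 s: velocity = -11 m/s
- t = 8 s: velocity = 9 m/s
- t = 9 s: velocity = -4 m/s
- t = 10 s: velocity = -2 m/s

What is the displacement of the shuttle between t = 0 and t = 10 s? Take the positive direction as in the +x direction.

Net displacement equals the area under the velocity-time graph (areas below the axis count negative).
0–4 s: ½(8 + 1)(4) = 18 m
4–7 s: ½(1 + -11)(3) = -15 m
7–8 s: ½(-11 + 9)(1) = -1 m
8–9 s: ½(9 + -4)(1) = 2.5 m
9–10 s: ½(-4 + -2)(1) = -3 m
Net displacement = 1.5 m

1.5 m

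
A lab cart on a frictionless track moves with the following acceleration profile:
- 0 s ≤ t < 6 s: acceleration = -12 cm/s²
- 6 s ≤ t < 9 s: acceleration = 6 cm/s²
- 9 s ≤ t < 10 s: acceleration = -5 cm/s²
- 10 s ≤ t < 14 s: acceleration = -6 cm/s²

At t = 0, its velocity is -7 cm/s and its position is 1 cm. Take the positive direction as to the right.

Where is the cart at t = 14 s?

On each constant-a segment, Δv = aΔt and Δx = v₀Δt + ½aΔt²; chain segment to segment.
0–6 s: v starts -7 cm/s; Δx = -7·6 + ½·-12·6² = -258 cm; v ends -79 cm/s.
6–9 s: v starts -79 cm/s; Δx = -79·3 + ½·6·3² = -210 cm; v ends -61 cm/s.
9–10 s: v starts -61 cm/s; Δx = -61·1 + ½·-5·1² = -63.5 cm; v ends -66 cm/s.
10–14 s: v starts -66 cm/s; Δx = -66·4 + ½·-6·4² = -312 cm; v ends -90 cm/s.
x(14) = 1 + Σ Δx = -842.5 cm.

-842.5 cm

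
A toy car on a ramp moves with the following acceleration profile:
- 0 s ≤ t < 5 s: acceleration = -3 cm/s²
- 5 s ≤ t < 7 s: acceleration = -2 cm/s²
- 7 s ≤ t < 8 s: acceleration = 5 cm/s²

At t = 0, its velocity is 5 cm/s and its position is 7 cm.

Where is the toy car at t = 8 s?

-41 cm

On each constant-a segment, Δv = aΔt and Δx = v₀Δt + ½aΔt²; chain segment to segment.
0–5 s: v starts 5 cm/s; Δx = 5·5 + ½·-3·5² = -12.5 cm; v ends -10 cm/s.
5–7 s: v starts -10 cm/s; Δx = -10·2 + ½·-2·2² = -24 cm; v ends -14 cm/s.
7–8 s: v starts -14 cm/s; Δx = -14·1 + ½·5·1² = -11.5 cm; v ends -9 cm/s.
x(8) = 7 + Σ Δx = -41 cm.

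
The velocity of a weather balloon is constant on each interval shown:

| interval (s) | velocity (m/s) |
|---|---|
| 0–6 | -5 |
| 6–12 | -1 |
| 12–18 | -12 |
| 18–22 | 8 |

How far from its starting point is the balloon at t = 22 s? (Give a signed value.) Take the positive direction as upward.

Displacement is the signed area under the v-t curve.
0–6 s: -5 × 6 = -30 m
6–12 s: -1 × 6 = -6 m
12–18 s: -12 × 6 = -72 m
18–22 s: 8 × 4 = 32 m
Net displacement = -76 m

-76 m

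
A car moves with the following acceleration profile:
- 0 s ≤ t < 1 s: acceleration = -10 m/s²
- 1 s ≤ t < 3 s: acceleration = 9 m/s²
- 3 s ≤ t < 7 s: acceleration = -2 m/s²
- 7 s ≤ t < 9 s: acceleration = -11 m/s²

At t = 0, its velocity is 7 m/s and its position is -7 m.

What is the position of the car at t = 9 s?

43 m

On each constant-a segment, Δv = aΔt and Δx = v₀Δt + ½aΔt²; chain segment to segment.
0–1 s: v starts 7 m/s; Δx = 7·1 + ½·-10·1² = 2 m; v ends -3 m/s.
1–3 s: v starts -3 m/s; Δx = -3·2 + ½·9·2² = 12 m; v ends 15 m/s.
3–7 s: v starts 15 m/s; Δx = 15·4 + ½·-2·4² = 44 m; v ends 7 m/s.
7–9 s: v starts 7 m/s; Δx = 7·2 + ½·-11·2² = -8 m; v ends -15 m/s.
x(9) = -7 + Σ Δx = 43 m.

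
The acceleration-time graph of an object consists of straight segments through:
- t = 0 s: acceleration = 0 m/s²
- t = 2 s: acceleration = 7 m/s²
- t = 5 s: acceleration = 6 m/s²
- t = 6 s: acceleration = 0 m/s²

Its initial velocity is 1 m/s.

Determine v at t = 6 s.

Δv equals the area under the a-t graph; then v = v₀ + Δv.
0–2 s: ½(0 + 7)(2) = 7 m/s
2–5 s: ½(7 + 6)(3) = 19.5 m/s
5–6 s: ½(6 + 0)(1) = 3 m/s
Δv = 29.5 m/s, so v(6) = 1 + (29.5) = 30.5 m/s.

30.5 m/s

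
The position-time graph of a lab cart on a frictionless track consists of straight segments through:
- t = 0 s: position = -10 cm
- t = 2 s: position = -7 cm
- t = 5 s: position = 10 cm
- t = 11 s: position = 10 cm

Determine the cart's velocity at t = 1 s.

Velocity is the slope of the x-t graph on 0–2 s: (-7 − -10)/(2 − 0) = 1.5 cm/s.

1.5 cm/s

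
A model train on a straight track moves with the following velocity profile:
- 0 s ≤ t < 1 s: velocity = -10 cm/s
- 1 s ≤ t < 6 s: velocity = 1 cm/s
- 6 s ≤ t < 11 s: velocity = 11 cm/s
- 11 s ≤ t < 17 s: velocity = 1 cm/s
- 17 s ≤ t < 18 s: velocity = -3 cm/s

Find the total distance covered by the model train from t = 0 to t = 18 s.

Distance (not displacement) is the total path length: add the absolute areas under v-t.
0–1 s: |-10| × 1 = 10 cm
1–6 s: |1| × 5 = 5 cm
6–11 s: |11| × 5 = 55 cm
11–17 s: |1| × 6 = 6 cm
17–18 s: |-3| × 1 = 3 cm
Total distance = 79 cm

79 cm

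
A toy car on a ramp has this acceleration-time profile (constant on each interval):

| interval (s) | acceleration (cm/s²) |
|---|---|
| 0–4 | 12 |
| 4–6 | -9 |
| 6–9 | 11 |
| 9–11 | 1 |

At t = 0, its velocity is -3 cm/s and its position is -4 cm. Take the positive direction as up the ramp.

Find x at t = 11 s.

404.5 cm

On each constant-a segment, Δv = aΔt and Δx = v₀Δt + ½aΔt²; chain segment to segment.
0–4 s: v starts -3 cm/s; Δx = -3·4 + ½·12·4² = 84 cm; v ends 45 cm/s.
4–6 s: v starts 45 cm/s; Δx = 45·2 + ½·-9·2² = 72 cm; v ends 27 cm/s.
6–9 s: v starts 27 cm/s; Δx = 27·3 + ½·11·3² = 130.5 cm; v ends 60 cm/s.
9–11 s: v starts 60 cm/s; Δx = 60·2 + ½·1·2² = 122 cm; v ends 62 cm/s.
x(11) = -4 + Σ Δx = 404.5 cm.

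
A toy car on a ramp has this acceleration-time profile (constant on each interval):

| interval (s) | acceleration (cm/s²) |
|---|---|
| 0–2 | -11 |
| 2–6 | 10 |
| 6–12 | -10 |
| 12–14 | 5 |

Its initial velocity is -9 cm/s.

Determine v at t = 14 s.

-41 cm/s

Δv equals the area under the a-t graph; then v = v₀ + Δv.
0–2 s: -11 × 2 = -22 cm/s
2–6 s: 10 × 4 = 40 cm/s
6–12 s: -10 × 6 = -60 cm/s
12–14 s: 5 × 2 = 10 cm/s
Δv = -32 cm/s, so v(14) = -9 + (-32) = -41 cm/s.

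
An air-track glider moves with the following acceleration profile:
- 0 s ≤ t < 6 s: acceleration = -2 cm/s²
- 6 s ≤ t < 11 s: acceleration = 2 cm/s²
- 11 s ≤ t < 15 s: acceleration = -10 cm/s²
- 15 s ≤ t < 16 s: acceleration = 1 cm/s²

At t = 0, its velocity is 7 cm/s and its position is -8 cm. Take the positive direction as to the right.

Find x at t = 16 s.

On each constant-a segment, Δv = aΔt and Δx = v₀Δt + ½aΔt²; chain segment to segment.
0–6 s: v starts 7 cm/s; Δx = 7·6 + ½·-2·6² = 6 cm; v ends -5 cm/s.
6–11 s: v starts -5 cm/s; Δx = -5·5 + ½·2·5² = 0 cm; v ends 5 cm/s.
11–15 s: v starts 5 cm/s; Δx = 5·4 + ½·-10·4² = -60 cm; v ends -35 cm/s.
15–16 s: v starts -35 cm/s; Δx = -35·1 + ½·1·1² = -34.5 cm; v ends -34 cm/s.
x(16) = -8 + Σ Δx = -96.5 cm.

-96.5 cm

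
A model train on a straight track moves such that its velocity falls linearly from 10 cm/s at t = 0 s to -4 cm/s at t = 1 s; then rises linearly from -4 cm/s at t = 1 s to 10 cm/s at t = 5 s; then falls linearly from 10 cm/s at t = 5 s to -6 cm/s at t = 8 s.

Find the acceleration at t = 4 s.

Acceleration is the slope of the v-t graph on 1–5 s: (10 − -4)/(5 − 1) = 3.5 cm/s².

3.5 cm/s²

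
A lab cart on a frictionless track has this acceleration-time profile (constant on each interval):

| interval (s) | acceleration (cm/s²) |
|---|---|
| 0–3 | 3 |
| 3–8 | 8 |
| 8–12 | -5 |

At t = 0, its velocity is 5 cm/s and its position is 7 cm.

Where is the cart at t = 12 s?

381.5 cm

On each constant-a segment, Δv = aΔt and Δx = v₀Δt + ½aΔt²; chain segment to segment.
0–3 s: v starts 5 cm/s; Δx = 5·3 + ½·3·3² = 28.5 cm; v ends 14 cm/s.
3–8 s: v starts 14 cm/s; Δx = 14·5 + ½·8·5² = 170 cm; v ends 54 cm/s.
8–12 s: v starts 54 cm/s; Δx = 54·4 + ½·-5·4² = 176 cm; v ends 34 cm/s.
x(12) = 7 + Σ Δx = 381.5 cm.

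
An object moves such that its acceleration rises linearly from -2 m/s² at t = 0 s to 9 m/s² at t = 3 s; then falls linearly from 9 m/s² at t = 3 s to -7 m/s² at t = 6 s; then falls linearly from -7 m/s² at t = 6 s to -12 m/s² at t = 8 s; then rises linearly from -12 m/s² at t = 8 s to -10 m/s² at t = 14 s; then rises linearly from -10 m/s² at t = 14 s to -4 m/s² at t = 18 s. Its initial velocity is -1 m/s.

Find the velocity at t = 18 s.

Δv equals the area under the a-t graph; then v = v₀ + Δv.
0–3 s: ½(-2 + 9)(3) = 10.5 m/s
3–6 s: ½(9 + -7)(3) = 3 m/s
6–8 s: ½(-7 + -12)(2) = -19 m/s
8–14 s: ½(-12 + -10)(6) = -66 m/s
14–18 s: ½(-10 + -4)(4) = -28 m/s
Δv = -99.5 m/s, so v(18) = -1 + (-99.5) = -100.5 m/s.

-100.5 m/s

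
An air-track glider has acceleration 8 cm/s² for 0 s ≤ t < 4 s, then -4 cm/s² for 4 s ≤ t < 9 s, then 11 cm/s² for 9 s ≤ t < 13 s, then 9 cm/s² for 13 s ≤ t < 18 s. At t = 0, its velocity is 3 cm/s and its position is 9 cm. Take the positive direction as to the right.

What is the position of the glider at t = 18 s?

On each constant-a segment, Δv = aΔt and Δx = v₀Δt + ½aΔt²; chain segment to segment.
0–4 s: v starts 3 cm/s; Δx = 3·4 + ½·8·4² = 76 cm; v ends 35 cm/s.
4–9 s: v starts 35 cm/s; Δx = 35·5 + ½·-4·5² = 125 cm; v ends 15 cm/s.
9–13 s: v starts 15 cm/s; Δx = 15·4 + ½·11·4² = 148 cm; v ends 59 cm/s.
13–18 s: v starts 59 cm/s; Δx = 59·5 + ½·9·5² = 407.5 cm; v ends 104 cm/s.
x(18) = 9 + Σ Δx = 765.5 cm.

765.5 cm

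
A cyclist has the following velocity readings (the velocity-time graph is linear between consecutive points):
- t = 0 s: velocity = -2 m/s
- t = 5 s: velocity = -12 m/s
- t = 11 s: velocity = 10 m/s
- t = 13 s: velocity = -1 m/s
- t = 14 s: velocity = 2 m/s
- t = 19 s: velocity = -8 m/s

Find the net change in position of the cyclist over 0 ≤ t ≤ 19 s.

Net displacement equals the area under the velocity-time graph (areas below the axis count negative).
0–5 s: ½(-2 + -12)(5) = -35 m
5–11 s: ½(-12 + 10)(6) = -6 m
11–13 s: ½(10 + -1)(2) = 9 m
13–14 s: ½(-1 + 2)(1) = 0.5 m
14–19 s: ½(2 + -8)(5) = -15 m
Net displacement = -46.5 m

-46.5 m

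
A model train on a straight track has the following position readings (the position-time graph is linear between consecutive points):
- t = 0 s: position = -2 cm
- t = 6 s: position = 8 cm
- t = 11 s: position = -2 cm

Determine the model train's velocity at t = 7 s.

-2 cm/s

Velocity is the slope of the x-t graph on 6–11 s: (-2 − 8)/(11 − 6) = -2 cm/s.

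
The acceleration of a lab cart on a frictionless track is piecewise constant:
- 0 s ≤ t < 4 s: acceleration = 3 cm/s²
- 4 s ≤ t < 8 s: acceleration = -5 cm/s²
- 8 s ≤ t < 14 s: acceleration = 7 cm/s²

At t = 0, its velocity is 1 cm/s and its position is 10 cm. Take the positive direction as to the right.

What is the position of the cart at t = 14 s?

134 cm

On each constant-a segment, Δv = aΔt and Δx = v₀Δt + ½aΔt²; chain segment to segment.
0–4 s: v starts 1 cm/s; Δx = 1·4 + ½·3·4² = 28 cm; v ends 13 cm/s.
4–8 s: v starts 13 cm/s; Δx = 13·4 + ½·-5·4² = 12 cm; v ends -7 cm/s.
8–14 s: v starts -7 cm/s; Δx = -7·6 + ½·7·6² = 84 cm; v ends 35 cm/s.
x(14) = 10 + Σ Δx = 134 cm.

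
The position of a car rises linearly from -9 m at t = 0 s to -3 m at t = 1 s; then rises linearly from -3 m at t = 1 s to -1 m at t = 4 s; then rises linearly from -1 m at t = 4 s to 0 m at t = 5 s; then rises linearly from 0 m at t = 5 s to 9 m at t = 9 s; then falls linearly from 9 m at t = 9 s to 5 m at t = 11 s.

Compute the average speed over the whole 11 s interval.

2 m/s

Average speed = (total path length)/(elapsed time); on a piecewise-linear x-t graph the path length is Σ|Δx|.
0–1 s: |Δx| = |-3 − -9| = 6 m
1–4 s: |Δx| = |-1 − -3| = 2 m
4–5 s: |Δx| = |0 − -1| = 1 m
5–9 s: |Δx| = |9 − 0| = 9 m
9–11 s: |Δx| = |5 − 9| = 4 m
Total path = 22 m; average speed = 22/11 = 2 m/s.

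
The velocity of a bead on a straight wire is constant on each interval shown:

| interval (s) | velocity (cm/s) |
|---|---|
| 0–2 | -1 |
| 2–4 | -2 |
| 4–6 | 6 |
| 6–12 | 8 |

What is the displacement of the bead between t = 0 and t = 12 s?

Displacement is the signed area under the v-t curve.
0–2 s: -1 × 2 = -2 cm
2–4 s: -2 × 2 = -4 cm
4–6 s: 6 × 2 = 12 cm
6–12 s: 8 × 6 = 48 cm
Net displacement = 54 cm

54 cm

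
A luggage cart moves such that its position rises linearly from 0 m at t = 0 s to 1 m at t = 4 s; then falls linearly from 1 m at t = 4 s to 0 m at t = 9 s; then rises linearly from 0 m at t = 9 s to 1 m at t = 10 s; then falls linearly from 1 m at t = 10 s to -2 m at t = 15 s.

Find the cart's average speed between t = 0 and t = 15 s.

Average speed = (total path length)/(elapsed time); on a piecewise-linear x-t graph the path length is Σ|Δx|.
0–4 s: |Δx| = |1 − 0| = 1 m
4–9 s: |Δx| = |0 − 1| = 1 m
9–10 s: |Δx| = |1 − 0| = 1 m
10–15 s: |Δx| = |-2 − 1| = 3 m
Total path = 6 m; average speed = 6/15 = 0.4 m/s.

0.4 m/s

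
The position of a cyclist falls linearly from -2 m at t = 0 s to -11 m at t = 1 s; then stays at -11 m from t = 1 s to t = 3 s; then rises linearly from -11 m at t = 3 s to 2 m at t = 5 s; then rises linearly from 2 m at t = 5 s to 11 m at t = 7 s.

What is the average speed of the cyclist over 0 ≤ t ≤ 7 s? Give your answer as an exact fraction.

Average speed = (total path length)/(elapsed time); on a piecewise-linear x-t graph the path length is Σ|Δx|.
0–1 s: |Δx| = |-11 − -2| = 9 m
1–3 s: |Δx| = |-11 − -11| = 0 m
3–5 s: |Δx| = |2 − -11| = 13 m
5–7 s: |Δx| = |11 − 2| = 9 m
Total path = 31 m; average speed = 31/7 = 31/7 m/s.

31/7 m/s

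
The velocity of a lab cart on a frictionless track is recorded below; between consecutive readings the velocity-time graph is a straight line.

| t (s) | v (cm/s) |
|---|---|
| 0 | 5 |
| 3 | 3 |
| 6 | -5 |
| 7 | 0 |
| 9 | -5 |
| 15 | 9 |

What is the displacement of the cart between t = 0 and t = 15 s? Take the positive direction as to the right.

Displacement is the signed area under the v-t curve.
0–3 s: ½(5 + 3)(3) = 12 cm
3–6 s: ½(3 + -5)(3) = -3 cm
6–7 s: ½(-5 + 0)(1) = -2.5 cm
7–9 s: ½(0 + -5)(2) = -5 cm
9–15 s: ½(-5 + 9)(6) = 12 cm
Net displacement = 13.5 cm

13.5 cm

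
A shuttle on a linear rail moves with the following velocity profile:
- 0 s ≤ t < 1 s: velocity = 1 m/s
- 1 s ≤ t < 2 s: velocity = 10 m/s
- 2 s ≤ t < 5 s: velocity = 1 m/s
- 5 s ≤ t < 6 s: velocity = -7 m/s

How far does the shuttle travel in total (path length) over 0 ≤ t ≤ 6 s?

21 m

Distance (not displacement) is the total path length: add the absolute areas under v-t.
0–1 s: |1| × 1 = 1 m
1–2 s: |10| × 1 = 10 m
2–5 s: |1| × 3 = 3 m
5–6 s: |-7| × 1 = 7 m
Total distance = 21 m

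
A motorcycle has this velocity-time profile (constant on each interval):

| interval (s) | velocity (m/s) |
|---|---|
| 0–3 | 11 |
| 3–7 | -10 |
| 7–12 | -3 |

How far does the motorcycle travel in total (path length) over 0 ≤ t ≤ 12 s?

88 m

Distance (not displacement) is the total path length: add the absolute areas under v-t.
0–3 s: |11| × 3 = 33 m
3–7 s: |-10| × 4 = 40 m
7–12 s: |-3| × 5 = 15 m
Total distance = 88 m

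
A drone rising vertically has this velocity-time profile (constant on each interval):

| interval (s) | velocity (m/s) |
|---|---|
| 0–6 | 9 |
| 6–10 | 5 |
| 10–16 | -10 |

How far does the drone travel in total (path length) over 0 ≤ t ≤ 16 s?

134 m

Total distance travelled is ∫|v| dt — sum the magnitudes of each area piece.
0–6 s: |9| × 6 = 54 m
6–10 s: |5| × 4 = 20 m
10–16 s: |-10| × 6 = 60 m
Total distance = 134 m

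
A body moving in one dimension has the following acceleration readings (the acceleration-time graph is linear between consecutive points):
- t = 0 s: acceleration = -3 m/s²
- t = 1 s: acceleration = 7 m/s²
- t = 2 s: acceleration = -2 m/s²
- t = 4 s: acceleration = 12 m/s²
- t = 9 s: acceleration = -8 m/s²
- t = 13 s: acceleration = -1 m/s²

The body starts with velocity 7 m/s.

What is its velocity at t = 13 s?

Δv equals the area under the a-t graph; then v = v₀ + Δv.
0–1 s: ½(-3 + 7)(1) = 2 m/s
1–2 s: ½(7 + -2)(1) = 2.5 m/s
2–4 s: ½(-2 + 12)(2) = 10 m/s
4–9 s: ½(12 + -8)(5) = 10 m/s
9–13 s: ½(-8 + -1)(4) = -18 m/s
Δv = 6.5 m/s, so v(13) = 7 + (6.5) = 13.5 m/s.

13.5 m/s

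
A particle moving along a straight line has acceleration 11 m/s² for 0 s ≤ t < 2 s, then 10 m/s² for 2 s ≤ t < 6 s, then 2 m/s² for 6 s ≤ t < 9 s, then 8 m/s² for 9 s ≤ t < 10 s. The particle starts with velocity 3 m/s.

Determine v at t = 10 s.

79 m/s

Δv equals the area under the a-t graph; then v = v₀ + Δv.
0–2 s: 11 × 2 = 22 m/s
2–6 s: 10 × 4 = 40 m/s
6–9 s: 2 × 3 = 6 m/s
9–10 s: 8 × 1 = 8 m/s
Δv = 76 m/s, so v(10) = 3 + (76) = 79 m/s.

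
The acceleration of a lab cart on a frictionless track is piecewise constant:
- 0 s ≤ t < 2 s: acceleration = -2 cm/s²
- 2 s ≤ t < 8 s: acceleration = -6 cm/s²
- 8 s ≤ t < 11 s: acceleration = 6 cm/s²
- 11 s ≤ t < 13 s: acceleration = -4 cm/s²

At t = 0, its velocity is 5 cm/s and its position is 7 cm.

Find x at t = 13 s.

-209 cm

On each constant-a segment, Δv = aΔt and Δx = v₀Δt + ½aΔt²; chain segment to segment.
0–2 s: v starts 5 cm/s; Δx = 5·2 + ½·-2·2² = 6 cm; v ends 1 cm/s.
2–8 s: v starts 1 cm/s; Δx = 1·6 + ½·-6·6² = -102 cm; v ends -35 cm/s.
8–11 s: v starts -35 cm/s; Δx = -35·3 + ½·6·3² = -78 cm; v ends -17 cm/s.
11–13 s: v starts -17 cm/s; Δx = -17·2 + ½·-4·2² = -42 cm; v ends -25 cm/s.
x(13) = 7 + Σ Δx = -209 cm.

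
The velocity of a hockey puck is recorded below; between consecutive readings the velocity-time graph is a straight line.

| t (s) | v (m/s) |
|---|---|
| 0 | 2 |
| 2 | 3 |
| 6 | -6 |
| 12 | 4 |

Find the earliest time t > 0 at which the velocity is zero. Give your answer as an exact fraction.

t = 10/3 s

v changes sign on 2–6 s (from 3 to -6); the graph is linear there, so v = 0 at t = 2 + (-3)·(6 − 2)/(-6 − 3) = 10/3 s.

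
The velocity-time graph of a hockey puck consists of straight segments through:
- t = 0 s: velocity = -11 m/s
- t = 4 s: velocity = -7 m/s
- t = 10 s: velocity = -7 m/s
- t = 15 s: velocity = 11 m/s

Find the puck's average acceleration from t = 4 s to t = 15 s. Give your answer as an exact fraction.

Average acceleration = Δv/Δt = (11 − -7)/(15 − 4) = 18/11 m/s².

18/11 m/s²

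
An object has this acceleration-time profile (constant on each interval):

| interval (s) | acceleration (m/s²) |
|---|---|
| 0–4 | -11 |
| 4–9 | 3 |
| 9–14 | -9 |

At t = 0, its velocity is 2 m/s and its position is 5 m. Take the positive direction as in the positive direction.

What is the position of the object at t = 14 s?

-495 m

On each constant-a segment, Δv = aΔt and Δx = v₀Δt + ½aΔt²; chain segment to segment.
0–4 s: v starts 2 m/s; Δx = 2·4 + ½·-11·4² = -80 m; v ends -42 m/s.
4–9 s: v starts -42 m/s; Δx = -42·5 + ½·3·5² = -172.5 m; v ends -27 m/s.
9–14 s: v starts -27 m/s; Δx = -27·5 + ½·-9·5² = -247.5 m; v ends -72 m/s.
x(14) = 5 + Σ Δx = -495 m.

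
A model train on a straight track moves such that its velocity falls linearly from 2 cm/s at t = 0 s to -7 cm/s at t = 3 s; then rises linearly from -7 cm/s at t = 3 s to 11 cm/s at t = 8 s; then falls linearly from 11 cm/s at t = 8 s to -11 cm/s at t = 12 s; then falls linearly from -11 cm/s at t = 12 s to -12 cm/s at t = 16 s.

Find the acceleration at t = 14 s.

Acceleration is the slope of the v-t graph on 12–16 s: (-12 − -11)/(16 − 12) = -0.25 cm/s².

-0.25 cm/s²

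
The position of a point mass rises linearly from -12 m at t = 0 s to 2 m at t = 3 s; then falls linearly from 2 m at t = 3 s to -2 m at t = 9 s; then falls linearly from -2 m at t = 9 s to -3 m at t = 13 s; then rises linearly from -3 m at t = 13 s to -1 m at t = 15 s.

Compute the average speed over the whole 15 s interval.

Average speed = (total path length)/(elapsed time); on a piecewise-linear x-t graph the path length is Σ|Δx|.
0–3 s: |Δx| = |2 − -12| = 14 m
3–9 s: |Δx| = |-2 − 2| = 4 m
9–13 s: |Δx| = |-3 − -2| = 1 m
13–15 s: |Δx| = |-1 − -3| = 2 m
Total path = 21 m; average speed = 21/15 = 1.4 m/s.

1.4 m/s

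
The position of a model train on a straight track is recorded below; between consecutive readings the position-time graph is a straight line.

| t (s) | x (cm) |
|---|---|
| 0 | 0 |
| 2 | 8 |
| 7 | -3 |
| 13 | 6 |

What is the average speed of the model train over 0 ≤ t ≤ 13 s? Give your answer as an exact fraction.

Average speed = (total path length)/(elapsed time); on a piecewise-linear x-t graph the path length is Σ|Δx|.
0–2 s: |Δx| = |8 − 0| = 8 cm
2–7 s: |Δx| = |-3 − 8| = 11 cm
7–13 s: |Δx| = |6 − -3| = 9 cm
Total path = 28 cm; average speed = 28/13 = 28/13 cm/s.

28/13 cm/s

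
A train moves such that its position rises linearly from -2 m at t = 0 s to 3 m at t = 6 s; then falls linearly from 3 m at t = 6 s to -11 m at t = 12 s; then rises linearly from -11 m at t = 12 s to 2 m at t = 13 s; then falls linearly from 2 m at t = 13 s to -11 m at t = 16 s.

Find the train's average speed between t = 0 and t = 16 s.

Average speed = (total path length)/(elapsed time); on a piecewise-linear x-t graph the path length is Σ|Δx|.
0–6 s: |Δx| = |3 − -2| = 5 m
6–12 s: |Δx| = |-11 − 3| = 14 m
12–13 s: |Δx| = |2 − -11| = 13 m
13–16 s: |Δx| = |-11 − 2| = 13 m
Total path = 45 m; average speed = 45/16 = 2.8125 m/s.

2.8125 m/s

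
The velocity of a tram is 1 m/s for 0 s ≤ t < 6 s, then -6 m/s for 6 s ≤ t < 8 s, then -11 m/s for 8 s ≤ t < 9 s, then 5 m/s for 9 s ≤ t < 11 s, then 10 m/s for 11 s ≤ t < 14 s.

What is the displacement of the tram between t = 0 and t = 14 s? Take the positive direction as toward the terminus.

Displacement is the signed area under the v-t curve.
0–6 s: 1 × 6 = 6 m
6–8 s: -6 × 2 = -12 m
8–9 s: -11 × 1 = -11 m
9–11 s: 5 × 2 = 10 m
11–14 s: 10 × 3 = 30 m
Net displacement = 23 m

23 m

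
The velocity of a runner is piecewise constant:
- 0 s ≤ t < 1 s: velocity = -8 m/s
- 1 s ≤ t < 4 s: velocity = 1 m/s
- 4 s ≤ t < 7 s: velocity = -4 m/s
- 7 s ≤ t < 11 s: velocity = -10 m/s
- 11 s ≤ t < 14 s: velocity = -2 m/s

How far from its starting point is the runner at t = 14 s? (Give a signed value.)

-63 m

Net displacement equals the area under the velocity-time graph (areas below the axis count negative).
0–1 s: -8 × 1 = -8 m
1–4 s: 1 × 3 = 3 m
4–7 s: -4 × 3 = -12 m
7–11 s: -10 × 4 = -40 m
11–14 s: -2 × 3 = -6 m
Net displacement = -63 m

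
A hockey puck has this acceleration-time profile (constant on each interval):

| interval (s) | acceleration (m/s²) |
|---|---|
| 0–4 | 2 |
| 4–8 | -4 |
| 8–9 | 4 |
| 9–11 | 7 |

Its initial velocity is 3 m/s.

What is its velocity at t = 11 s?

13 m/s

Δv equals the area under the a-t graph; then v = v₀ + Δv.
0–4 s: 2 × 4 = 8 m/s
4–8 s: -4 × 4 = -16 m/s
8–9 s: 4 × 1 = 4 m/s
9–11 s: 7 × 2 = 14 m/s
Δv = 10 m/s, so v(11) = 3 + (10) = 13 m/s.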